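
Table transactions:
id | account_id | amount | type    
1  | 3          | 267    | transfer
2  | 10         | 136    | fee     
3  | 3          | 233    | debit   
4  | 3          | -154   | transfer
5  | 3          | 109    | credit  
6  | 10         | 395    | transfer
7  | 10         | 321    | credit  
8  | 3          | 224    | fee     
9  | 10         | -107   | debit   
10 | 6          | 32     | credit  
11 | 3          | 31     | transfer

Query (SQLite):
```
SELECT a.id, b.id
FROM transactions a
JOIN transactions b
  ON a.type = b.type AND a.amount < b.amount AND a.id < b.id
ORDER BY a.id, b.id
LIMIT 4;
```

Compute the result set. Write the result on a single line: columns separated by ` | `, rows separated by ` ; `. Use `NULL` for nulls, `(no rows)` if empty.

Pairs (a,b) with same type, a.amount < b.amount, a.id < b.id.
type groups: credit:{5,7,10} debit:{3,9} fee:{2,8} transfer:{1,4,6,11}
Ordered by (a.id, b.id); first 4.

1 | 6 ; 2 | 8 ; 4 | 6 ; 4 | 11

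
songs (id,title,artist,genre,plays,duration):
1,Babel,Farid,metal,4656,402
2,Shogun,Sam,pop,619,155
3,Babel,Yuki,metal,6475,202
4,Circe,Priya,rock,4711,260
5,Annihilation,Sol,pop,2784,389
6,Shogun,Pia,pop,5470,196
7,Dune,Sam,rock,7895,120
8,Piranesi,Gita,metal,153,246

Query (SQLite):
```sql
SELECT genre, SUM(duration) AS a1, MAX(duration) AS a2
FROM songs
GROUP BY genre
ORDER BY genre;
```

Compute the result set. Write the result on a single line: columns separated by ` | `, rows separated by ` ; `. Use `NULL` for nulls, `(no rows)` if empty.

Group songs by genre.
Per group compute: SUM(duration), MAX(duration).
  metal: ids {1, 3, 8} → SUM(duration)=850, MAX(duration)=402
  pop: ids {2, 5, 6} → SUM(duration)=740, MAX(duration)=389
  rock: ids {4, 7} → SUM(duration)=380, MAX(duration)=260

metal | 850 | 402 ; pop | 740 | 389 ; rock | 380 | 260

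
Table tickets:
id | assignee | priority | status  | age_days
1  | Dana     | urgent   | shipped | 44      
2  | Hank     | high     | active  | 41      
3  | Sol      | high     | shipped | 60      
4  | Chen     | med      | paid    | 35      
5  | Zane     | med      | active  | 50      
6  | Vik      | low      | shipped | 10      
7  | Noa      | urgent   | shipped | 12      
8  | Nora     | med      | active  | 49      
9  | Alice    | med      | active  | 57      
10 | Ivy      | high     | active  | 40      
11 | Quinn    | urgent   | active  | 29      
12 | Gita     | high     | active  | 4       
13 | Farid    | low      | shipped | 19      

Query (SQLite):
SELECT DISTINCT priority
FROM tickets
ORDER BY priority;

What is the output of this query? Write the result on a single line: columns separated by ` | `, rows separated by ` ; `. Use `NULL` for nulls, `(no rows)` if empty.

Collect distinct priority values from tickets.

high ; low ; med ; urgent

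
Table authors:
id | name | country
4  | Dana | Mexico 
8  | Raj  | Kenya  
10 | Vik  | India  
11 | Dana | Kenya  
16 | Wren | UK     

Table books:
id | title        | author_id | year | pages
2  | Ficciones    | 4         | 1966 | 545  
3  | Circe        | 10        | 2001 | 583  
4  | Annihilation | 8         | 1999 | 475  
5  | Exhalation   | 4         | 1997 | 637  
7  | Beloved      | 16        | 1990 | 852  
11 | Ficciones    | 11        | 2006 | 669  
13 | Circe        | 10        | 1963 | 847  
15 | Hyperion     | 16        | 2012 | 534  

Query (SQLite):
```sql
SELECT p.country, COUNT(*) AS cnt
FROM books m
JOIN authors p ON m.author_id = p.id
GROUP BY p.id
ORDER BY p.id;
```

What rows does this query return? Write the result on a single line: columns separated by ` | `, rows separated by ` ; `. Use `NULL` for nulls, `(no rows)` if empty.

Join each books row to its authors via author_id.
Group joined rows by authors.id; compute COUNT(*) per group.
  4: ids {2, 5} → COUNT(*)=2
  8: ids {4} → COUNT(*)=1
  10: ids {3, 13} → COUNT(*)=2
  11: ids {11} → COUNT(*)=1
  16: ids {7, 15} → COUNT(*)=2

Mexico | 2 ; Kenya | 1 ; India | 2 ; Kenya | 1 ; UK | 2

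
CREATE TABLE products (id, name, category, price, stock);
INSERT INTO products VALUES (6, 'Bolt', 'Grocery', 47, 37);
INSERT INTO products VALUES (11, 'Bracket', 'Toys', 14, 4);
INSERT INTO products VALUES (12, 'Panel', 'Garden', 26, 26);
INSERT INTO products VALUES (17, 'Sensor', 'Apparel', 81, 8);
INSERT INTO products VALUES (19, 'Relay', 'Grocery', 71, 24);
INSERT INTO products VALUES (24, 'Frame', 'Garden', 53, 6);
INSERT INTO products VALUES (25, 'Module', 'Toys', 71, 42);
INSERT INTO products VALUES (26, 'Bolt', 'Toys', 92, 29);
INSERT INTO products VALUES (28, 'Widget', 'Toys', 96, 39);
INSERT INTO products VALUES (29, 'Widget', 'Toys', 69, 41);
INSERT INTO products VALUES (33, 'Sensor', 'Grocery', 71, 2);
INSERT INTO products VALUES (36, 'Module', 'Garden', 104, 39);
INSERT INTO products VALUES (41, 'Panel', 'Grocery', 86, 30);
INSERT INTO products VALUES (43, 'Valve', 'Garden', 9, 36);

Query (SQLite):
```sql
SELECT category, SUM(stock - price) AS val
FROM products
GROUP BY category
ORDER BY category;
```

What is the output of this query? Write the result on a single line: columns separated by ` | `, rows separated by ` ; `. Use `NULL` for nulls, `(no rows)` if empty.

For each row compute stock - price.
Group by category; take SUM of the expression per group.
  Apparel: ids {17} → SUM(stock - price)=-73
  Garden: ids {12, 24, 36, 43} → SUM(stock - price)=-85
  Grocery: ids {6, 19, 33, 41} → SUM(stock - price)=-182
  Toys: ids {11, 25, 26, 28, 29} → SUM(stock - price)=-187

Apparel | -73 ; Garden | -85 ; Grocery | -182 ; Toys | -187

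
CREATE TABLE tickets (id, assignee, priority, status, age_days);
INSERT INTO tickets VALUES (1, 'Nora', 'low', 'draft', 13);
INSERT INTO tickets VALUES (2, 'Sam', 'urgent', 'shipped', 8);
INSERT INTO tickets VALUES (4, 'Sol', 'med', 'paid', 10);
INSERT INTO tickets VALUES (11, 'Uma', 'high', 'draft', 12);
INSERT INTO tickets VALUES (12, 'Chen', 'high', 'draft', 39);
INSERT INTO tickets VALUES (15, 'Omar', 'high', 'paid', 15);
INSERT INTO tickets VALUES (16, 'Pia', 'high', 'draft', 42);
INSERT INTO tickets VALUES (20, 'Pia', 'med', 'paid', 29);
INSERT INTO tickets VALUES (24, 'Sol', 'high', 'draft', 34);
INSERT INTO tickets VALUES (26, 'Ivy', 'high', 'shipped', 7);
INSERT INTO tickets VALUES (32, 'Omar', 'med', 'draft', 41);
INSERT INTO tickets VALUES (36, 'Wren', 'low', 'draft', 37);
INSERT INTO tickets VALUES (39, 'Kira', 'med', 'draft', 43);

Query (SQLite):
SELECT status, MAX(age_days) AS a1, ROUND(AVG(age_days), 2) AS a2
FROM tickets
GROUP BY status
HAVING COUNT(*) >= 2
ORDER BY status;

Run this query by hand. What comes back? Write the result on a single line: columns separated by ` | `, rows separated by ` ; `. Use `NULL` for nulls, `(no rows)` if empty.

draft | 43 | 32.63 ; paid | 29 | 18 ; shipped | 8 | 7.5

Group tickets by status.
Per group compute: MAX(age_days), ROUND(AVG(age_days), 2).
HAVING: drop groups with fewer than 2 rows.
  draft: ids {1, 11, 12, 16, 24, 32, 36, 39} → MAX(age_days)=43, ROUND(AVG(age_days), 2)=32.63
  paid: ids {4, 15, 20} → MAX(age_days)=29, ROUND(AVG(age_days), 2)=18
  shipped: ids {2, 26} → MAX(age_days)=8, ROUND(AVG(age_days), 2)=7.5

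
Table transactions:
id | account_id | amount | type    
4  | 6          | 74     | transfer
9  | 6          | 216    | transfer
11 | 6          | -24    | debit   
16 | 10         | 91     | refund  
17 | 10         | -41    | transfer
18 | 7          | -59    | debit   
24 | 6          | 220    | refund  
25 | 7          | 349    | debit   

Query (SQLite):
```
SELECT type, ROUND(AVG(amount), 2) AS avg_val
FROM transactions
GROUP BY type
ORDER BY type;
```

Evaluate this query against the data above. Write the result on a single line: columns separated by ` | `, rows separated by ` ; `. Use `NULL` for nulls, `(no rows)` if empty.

Partition transactions by type; compute ROUND(AVG(amount), 2) within each group.
  debit: ids {11, 18, 25} → ROUND(AVG(amount), 2)=88.67
  refund: ids {16, 24} → ROUND(AVG(amount), 2)=155.5
  transfer: ids {4, 9, 17} → ROUND(AVG(amount), 2)=83

debit | 88.67 ; refund | 155.5 ; transfer | 83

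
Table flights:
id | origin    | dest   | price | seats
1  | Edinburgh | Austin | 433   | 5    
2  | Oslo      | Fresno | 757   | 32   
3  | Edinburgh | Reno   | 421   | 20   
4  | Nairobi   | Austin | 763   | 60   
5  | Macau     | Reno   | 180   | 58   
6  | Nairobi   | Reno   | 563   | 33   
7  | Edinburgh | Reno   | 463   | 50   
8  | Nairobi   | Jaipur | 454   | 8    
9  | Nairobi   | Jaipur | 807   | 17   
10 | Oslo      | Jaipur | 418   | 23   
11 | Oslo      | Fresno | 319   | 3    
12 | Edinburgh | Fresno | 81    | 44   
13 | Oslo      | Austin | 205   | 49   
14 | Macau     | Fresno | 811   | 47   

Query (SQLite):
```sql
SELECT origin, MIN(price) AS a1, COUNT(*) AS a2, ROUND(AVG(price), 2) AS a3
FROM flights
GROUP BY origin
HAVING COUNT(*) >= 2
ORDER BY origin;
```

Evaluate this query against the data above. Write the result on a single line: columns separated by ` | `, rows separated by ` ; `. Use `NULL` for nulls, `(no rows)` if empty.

Group flights by origin.
Per group compute: MIN(price), COUNT(*), ROUND(AVG(price), 2).
HAVING: drop groups with fewer than 2 rows.
  Edinburgh: ids {1, 3, 7, 12} → MIN(price)=81, COUNT(*)=4, ROUND(AVG(price), 2)=349.5
  Macau: ids {5, 14} → MIN(price)=180, COUNT(*)=2, ROUND(AVG(price), 2)=495.5
  Nairobi: ids {4, 6, 8, 9} → MIN(price)=454, COUNT(*)=4, ROUND(AVG(price), 2)=646.75
  Oslo: ids {2, 10, 11, 13} → MIN(price)=205, COUNT(*)=4, ROUND(AVG(price), 2)=424.75

Edinburgh | 81 | 4 | 349.5 ; Macau | 180 | 2 | 495.5 ; Nairobi | 454 | 4 | 646.75 ; Oslo | 205 | 4 | 424.75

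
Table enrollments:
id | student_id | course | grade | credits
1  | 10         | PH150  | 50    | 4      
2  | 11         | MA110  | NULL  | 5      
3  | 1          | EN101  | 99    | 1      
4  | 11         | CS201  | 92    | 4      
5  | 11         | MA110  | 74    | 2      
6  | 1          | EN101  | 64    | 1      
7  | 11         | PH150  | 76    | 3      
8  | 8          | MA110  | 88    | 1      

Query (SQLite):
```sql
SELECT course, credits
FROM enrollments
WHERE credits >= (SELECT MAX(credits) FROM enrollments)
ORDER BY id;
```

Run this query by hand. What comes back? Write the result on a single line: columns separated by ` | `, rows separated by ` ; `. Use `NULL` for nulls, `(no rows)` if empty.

MA110 | 5

Scalar subquery: MAX(credits) over all enrollments rows = 5.
Keep rows where credits >= that value.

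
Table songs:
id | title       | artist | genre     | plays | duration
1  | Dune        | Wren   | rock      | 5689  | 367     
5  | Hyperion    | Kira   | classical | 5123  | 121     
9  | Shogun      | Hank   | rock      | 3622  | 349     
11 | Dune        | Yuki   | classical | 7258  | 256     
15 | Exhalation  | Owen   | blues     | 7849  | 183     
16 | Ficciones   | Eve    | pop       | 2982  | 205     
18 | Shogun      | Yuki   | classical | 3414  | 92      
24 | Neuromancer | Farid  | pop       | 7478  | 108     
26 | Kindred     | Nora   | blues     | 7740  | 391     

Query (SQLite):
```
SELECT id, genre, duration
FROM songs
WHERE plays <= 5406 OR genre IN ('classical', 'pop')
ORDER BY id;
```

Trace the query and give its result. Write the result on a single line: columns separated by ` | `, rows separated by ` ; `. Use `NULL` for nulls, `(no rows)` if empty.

plays <= 5406: ids {5, 9, 16, 18}
genre IN ('classical', 'pop'): ids {5, 11, 16, 18, 24}
Combine with OR.

5 | classical | 121 ; 9 | rock | 349 ; 11 | classical | 256 ; 16 | pop | 205 ; 18 | classical | 92 ; 24 | pop | 108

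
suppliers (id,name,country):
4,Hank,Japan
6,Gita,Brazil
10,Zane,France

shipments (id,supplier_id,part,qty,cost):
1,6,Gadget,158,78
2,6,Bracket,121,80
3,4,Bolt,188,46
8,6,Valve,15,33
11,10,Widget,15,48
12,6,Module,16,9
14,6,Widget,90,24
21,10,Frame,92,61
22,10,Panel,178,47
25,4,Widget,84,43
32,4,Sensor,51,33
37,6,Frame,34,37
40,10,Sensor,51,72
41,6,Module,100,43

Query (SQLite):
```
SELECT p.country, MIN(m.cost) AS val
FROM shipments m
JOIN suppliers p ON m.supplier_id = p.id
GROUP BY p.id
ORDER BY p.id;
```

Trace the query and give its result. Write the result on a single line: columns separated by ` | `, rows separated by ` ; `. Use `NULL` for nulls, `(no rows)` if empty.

Join each shipments row to its suppliers via supplier_id.
Group joined rows by suppliers.id; compute MIN(m.cost) per group.
  4: ids {3, 25, 32} → MIN(m.cost)=33
  6: ids {1, 2, 8, 12, 14, 37, 41} → MIN(m.cost)=9
  10: ids {11, 21, 22, 40} → MIN(m.cost)=47

Japan | 33 ; Brazil | 9 ; France | 47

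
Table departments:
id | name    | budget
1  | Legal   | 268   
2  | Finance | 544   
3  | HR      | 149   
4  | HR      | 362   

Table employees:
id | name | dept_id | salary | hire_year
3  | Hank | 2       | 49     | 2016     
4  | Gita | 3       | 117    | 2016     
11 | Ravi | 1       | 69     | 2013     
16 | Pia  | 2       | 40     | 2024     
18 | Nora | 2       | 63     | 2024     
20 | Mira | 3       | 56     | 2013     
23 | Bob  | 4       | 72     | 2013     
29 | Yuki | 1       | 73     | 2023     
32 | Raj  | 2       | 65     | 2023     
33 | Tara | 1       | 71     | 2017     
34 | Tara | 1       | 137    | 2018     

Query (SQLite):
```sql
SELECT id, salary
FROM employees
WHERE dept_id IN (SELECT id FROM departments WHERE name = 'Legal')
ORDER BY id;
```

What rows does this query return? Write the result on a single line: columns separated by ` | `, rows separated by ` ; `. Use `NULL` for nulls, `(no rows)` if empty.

11 | 69 ; 29 | 73 ; 33 | 71 ; 34 | 137

Inner query: departments.id where name = 'Legal'.
Outer: keep employees rows whose dept_id is in that set.
Inner query → {1}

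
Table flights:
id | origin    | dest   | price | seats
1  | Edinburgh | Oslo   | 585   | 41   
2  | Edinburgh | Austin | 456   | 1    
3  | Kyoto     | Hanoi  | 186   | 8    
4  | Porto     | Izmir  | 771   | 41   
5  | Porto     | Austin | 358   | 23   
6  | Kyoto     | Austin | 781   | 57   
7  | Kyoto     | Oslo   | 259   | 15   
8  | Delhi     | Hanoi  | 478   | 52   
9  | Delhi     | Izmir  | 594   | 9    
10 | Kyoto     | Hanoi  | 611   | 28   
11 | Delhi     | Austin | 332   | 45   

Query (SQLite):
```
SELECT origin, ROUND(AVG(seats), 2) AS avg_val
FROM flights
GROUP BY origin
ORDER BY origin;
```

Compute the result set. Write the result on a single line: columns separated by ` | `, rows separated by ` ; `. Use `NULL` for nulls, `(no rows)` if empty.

Partition flights by origin; compute ROUND(AVG(seats), 2) within each group.
  Delhi: ids {8, 9, 11} → ROUND(AVG(seats), 2)=35.33
  Edinburgh: ids {1, 2} → ROUND(AVG(seats), 2)=21
  Kyoto: ids {3, 6, 7, 10} → ROUND(AVG(seats), 2)=27
  Porto: ids {4, 5} → ROUND(AVG(seats), 2)=32

Delhi | 35.33 ; Edinburgh | 21 ; Kyoto | 27 ; Porto | 32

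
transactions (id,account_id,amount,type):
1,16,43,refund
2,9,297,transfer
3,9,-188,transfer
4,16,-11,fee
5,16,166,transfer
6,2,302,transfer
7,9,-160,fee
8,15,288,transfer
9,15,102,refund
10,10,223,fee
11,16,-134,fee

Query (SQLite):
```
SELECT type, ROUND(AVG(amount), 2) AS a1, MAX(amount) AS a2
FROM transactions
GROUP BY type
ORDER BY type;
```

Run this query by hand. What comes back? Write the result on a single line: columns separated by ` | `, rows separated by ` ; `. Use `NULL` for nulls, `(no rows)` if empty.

fee | -20.5 | 223 ; refund | 72.5 | 102 ; transfer | 173 | 302

Group transactions by type.
Per group compute: ROUND(AVG(amount), 2), MAX(amount).
  fee: ids {4, 7, 10, 11} → ROUND(AVG(amount), 2)=-20.5, MAX(amount)=223
  refund: ids {1, 9} → ROUND(AVG(amount), 2)=72.5, MAX(amount)=102
  transfer: ids {2, 3, 5, 6, 8} → ROUND(AVG(amount), 2)=173, MAX(amount)=302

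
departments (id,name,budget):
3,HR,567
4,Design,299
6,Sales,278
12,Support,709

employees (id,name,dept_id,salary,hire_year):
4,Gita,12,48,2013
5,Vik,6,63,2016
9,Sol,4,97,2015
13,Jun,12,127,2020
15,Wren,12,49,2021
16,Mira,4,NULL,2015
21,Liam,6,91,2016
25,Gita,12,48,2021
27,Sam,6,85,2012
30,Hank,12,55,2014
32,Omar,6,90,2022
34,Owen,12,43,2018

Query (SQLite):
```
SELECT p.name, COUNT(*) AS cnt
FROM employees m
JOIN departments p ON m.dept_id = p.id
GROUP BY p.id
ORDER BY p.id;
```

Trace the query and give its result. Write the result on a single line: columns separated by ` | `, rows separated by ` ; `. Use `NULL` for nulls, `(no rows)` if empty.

Design | 2 ; Sales | 4 ; Support | 6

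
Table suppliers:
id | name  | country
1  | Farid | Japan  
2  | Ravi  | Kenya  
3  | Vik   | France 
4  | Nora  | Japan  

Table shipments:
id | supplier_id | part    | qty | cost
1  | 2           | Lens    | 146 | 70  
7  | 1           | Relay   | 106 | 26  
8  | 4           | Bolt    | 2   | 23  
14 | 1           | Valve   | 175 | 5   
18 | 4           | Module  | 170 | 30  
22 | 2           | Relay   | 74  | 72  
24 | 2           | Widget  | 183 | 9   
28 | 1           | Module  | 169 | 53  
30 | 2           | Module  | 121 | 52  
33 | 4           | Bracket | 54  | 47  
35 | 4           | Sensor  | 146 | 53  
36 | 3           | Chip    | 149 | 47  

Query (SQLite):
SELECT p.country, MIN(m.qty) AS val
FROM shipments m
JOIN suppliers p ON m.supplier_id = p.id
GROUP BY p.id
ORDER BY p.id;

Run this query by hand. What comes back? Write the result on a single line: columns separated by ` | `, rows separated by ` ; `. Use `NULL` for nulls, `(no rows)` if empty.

Join each shipments row to its suppliers via supplier_id.
Group joined rows by suppliers.id; compute MIN(m.qty) per group.
  1: ids {7, 14, 28} → MIN(m.qty)=106
  2: ids {1, 22, 24, 30} → MIN(m.qty)=74
  3: ids {36} → MIN(m.qty)=149
  4: ids {8, 18, 33, 35} → MIN(m.qty)=2

Japan | 106 ; Kenya | 74 ; France | 149 ; Japan | 2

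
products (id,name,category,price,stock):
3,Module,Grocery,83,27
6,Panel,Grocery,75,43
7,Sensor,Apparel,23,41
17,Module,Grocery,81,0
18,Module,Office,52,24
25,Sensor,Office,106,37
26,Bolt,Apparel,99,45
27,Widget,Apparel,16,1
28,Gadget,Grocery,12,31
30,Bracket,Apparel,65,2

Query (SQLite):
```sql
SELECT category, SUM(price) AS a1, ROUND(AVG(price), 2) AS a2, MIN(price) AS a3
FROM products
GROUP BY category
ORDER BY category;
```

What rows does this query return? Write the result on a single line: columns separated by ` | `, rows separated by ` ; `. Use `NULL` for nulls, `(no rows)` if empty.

Apparel | 203 | 50.75 | 16 ; Grocery | 251 | 62.75 | 12 ; Office | 158 | 79 | 52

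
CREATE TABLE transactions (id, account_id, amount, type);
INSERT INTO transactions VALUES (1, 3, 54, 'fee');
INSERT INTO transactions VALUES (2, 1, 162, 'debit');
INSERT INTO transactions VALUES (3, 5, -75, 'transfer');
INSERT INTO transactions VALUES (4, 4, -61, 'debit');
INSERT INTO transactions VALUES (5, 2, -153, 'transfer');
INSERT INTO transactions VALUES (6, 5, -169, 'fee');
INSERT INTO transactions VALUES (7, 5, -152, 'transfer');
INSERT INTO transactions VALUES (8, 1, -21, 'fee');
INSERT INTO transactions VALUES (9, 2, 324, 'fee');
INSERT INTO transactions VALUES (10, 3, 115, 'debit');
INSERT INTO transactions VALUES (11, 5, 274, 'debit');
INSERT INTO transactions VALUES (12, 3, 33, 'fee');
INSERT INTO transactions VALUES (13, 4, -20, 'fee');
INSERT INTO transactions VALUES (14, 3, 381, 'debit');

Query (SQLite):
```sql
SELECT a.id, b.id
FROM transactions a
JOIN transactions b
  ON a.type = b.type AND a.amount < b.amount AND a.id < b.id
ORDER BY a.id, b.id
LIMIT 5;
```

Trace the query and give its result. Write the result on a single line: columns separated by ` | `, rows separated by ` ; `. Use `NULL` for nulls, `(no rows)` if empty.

1 | 9 ; 2 | 11 ; 2 | 14 ; 4 | 10 ; 4 | 11

Pairs (a,b) with same type, a.amount < b.amount, a.id < b.id.
type groups: debit:{2,4,10,11,14} fee:{1,6,8,9,12,13} transfer:{3,5,7}
Ordered by (a.id, b.id); first 5.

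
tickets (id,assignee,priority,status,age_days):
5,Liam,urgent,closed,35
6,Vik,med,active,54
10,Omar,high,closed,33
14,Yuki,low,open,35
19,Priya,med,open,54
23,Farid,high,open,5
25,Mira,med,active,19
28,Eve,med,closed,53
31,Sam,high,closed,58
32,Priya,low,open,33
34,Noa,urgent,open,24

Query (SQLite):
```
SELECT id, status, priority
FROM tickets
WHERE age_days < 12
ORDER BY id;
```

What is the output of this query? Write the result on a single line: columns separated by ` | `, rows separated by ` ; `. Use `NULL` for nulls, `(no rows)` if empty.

23 | open | high

age_days < 12: ids {23}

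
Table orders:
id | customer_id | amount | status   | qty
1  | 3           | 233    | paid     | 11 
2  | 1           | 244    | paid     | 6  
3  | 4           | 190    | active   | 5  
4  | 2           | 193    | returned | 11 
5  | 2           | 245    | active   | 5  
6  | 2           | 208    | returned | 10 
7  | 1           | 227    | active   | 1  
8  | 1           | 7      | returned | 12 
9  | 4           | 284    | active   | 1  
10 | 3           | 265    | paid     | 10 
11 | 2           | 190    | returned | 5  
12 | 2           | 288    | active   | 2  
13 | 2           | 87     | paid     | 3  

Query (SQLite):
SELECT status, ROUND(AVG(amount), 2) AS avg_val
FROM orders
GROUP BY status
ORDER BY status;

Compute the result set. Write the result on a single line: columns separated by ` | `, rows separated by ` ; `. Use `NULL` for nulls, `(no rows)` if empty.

Partition orders by status; compute ROUND(AVG(amount), 2) within each group.
  active: ids {3, 5, 7, 9, 12} → ROUND(AVG(amount), 2)=246.8
  paid: ids {1, 2, 10, 13} → ROUND(AVG(amount), 2)=207.25
  returned: ids {4, 6, 8, 11} → ROUND(AVG(amount), 2)=149.5

active | 246.8 ; paid | 207.25 ; returned | 149.5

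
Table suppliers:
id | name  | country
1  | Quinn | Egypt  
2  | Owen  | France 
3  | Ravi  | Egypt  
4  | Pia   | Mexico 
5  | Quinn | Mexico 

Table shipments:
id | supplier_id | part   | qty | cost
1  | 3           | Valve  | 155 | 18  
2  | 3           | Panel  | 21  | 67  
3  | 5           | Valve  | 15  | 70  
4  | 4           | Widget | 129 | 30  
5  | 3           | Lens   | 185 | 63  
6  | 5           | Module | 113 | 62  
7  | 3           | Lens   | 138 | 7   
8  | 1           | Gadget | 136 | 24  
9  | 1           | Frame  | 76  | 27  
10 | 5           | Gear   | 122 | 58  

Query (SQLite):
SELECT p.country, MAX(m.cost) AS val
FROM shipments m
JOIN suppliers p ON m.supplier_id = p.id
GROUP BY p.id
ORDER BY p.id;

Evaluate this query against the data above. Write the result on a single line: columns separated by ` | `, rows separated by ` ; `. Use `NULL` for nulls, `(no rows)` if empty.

Join each shipments row to its suppliers via supplier_id.
Group joined rows by suppliers.id; compute MAX(m.cost) per group.
  1: ids {8, 9} → MAX(m.cost)=27
  3: ids {1, 2, 5, 7} → MAX(m.cost)=67
  4: ids {4} → MAX(m.cost)=30
  5: ids {3, 6, 10} → MAX(m.cost)=70

Egypt | 27 ; Egypt | 67 ; Mexico | 30 ; Mexico | 70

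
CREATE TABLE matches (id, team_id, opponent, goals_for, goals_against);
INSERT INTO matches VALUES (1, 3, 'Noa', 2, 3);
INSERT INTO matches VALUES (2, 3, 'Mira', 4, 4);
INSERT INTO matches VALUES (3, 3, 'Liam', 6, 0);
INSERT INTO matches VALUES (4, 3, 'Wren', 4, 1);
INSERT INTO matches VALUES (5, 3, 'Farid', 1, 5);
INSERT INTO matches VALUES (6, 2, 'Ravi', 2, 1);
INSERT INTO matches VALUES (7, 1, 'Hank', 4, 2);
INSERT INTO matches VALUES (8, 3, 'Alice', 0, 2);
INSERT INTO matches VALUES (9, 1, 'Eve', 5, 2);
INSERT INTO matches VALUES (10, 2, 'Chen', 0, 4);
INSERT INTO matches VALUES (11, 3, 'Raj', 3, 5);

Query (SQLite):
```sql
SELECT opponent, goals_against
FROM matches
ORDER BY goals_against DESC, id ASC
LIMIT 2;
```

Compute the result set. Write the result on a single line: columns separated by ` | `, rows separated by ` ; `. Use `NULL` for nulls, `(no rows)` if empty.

Sort by goals_against desc, tiebreak id asc: (5, id=5), (5, id=11), (4, id=2), (4, id=10), (3, id=1) …. Take first 2.

Farid | 5 ; Raj | 5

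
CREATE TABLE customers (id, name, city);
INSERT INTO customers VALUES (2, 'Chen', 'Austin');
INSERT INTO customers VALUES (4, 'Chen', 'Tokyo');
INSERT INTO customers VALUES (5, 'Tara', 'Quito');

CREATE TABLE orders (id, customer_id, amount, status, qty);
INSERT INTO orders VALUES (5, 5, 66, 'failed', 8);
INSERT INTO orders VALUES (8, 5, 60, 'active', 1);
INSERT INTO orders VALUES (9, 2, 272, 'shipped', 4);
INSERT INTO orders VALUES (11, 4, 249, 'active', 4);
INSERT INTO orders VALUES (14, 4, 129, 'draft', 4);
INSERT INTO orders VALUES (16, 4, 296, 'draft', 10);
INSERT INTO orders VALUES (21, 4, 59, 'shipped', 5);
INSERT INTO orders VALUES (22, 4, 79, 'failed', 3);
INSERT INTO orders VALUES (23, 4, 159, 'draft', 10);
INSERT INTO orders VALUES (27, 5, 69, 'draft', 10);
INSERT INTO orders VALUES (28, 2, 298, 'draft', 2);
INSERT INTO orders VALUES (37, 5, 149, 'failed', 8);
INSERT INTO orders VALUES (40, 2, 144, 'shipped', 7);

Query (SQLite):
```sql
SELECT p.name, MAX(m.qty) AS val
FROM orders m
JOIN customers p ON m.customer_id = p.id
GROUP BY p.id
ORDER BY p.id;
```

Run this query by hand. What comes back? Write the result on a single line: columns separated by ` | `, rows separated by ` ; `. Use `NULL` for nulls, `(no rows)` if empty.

Chen | 7 ; Chen | 10 ; Tara | 10

Join each orders row to its customers via customer_id.
Group joined rows by customers.id; compute MAX(m.qty) per group.
  2: ids {9, 28, 40} → MAX(m.qty)=7
  4: ids {11, 14, 16, 21, 22, 23} → MAX(m.qty)=10
  5: ids {5, 8, 27, 37} → MAX(m.qty)=10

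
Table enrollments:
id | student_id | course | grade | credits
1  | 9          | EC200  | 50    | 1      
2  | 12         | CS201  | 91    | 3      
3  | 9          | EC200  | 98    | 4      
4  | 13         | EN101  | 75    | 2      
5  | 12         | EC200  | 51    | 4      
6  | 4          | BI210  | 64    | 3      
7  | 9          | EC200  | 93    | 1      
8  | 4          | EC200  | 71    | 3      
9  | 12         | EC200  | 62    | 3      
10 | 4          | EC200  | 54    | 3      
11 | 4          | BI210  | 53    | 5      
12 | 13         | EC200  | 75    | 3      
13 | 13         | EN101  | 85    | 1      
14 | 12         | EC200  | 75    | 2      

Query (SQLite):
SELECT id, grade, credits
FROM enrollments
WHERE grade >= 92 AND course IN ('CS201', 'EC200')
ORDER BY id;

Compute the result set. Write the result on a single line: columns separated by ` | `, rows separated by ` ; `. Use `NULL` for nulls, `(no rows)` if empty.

grade >= 92: ids {3, 7}
course IN ('CS201', 'EC200'): ids {1, 2, 3, 5, 7, 8, 9, 10, 12, 14}
Combine with AND.

3 | 98 | 4 ; 7 | 93 | 1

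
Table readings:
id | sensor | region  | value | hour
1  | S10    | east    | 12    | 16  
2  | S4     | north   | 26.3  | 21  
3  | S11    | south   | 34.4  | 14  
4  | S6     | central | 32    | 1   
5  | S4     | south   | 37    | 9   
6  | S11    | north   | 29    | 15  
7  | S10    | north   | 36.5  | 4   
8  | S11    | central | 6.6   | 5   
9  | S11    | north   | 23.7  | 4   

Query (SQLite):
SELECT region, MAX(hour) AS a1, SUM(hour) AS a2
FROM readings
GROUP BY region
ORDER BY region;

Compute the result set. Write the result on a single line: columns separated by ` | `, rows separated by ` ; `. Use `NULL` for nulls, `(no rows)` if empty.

Group readings by region.
Per group compute: MAX(hour), SUM(hour).
  central: ids {4, 8} → MAX(hour)=5, SUM(hour)=6
  east: ids {1} → MAX(hour)=16, SUM(hour)=16
  north: ids {2, 6, 7, 9} → MAX(hour)=21, SUM(hour)=44
  south: ids {3, 5} → MAX(hour)=14, SUM(hour)=23

central | 5 | 6 ; east | 16 | 16 ; north | 21 | 44 ; south | 14 | 23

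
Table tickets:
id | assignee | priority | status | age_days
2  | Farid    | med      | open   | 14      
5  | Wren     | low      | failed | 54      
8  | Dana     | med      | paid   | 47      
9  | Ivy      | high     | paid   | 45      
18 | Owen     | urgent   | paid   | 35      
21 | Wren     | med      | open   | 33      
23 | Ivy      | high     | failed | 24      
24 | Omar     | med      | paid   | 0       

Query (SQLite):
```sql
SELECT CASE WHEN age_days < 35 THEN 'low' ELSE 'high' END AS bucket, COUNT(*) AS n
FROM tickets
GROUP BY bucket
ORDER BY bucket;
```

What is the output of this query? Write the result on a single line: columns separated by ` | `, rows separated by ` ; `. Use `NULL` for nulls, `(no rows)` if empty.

high | 4 ; low | 4

Bucket rows by age_days < 35 → 'low' else 'high'; count each bucket.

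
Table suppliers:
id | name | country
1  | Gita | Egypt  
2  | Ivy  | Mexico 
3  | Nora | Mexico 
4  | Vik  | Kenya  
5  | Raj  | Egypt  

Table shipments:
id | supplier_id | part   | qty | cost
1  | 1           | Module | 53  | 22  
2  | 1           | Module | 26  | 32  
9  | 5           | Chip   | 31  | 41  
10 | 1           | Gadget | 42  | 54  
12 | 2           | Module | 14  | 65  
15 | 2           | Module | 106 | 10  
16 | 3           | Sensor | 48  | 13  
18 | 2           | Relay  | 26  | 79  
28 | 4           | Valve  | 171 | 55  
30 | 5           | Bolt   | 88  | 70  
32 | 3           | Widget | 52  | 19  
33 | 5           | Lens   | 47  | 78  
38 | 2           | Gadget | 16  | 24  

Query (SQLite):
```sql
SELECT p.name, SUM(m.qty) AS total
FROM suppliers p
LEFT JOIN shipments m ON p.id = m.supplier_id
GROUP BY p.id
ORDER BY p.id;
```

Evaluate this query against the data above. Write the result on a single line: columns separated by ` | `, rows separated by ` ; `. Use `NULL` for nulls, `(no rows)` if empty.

Gita | 121 ; Ivy | 162 ; Nora | 100 ; Vik | 171 ; Raj | 166

LEFT JOIN keeps every suppliers row; unmatched ones get NULL for shipments columns.
Group by suppliers.id and compute SUM(m.qty). SUM over an all-NULL group is NULL.
  1: ids {1, 2, 10} → SUM(m.qty)=121
  2: ids {12, 15, 18, 38} → SUM(m.qty)=162
  3: ids {16, 32} → SUM(m.qty)=100
  4: ids {28} → SUM(m.qty)=171
  5: ids {9, 30, 33} → SUM(m.qty)=166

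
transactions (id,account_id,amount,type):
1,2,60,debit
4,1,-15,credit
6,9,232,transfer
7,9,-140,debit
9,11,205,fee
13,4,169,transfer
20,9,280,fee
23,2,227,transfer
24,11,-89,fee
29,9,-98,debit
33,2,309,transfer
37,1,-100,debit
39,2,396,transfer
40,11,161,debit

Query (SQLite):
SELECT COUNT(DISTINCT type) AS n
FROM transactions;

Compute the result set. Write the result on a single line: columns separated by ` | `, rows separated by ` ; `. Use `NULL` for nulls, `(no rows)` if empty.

4

Count distinct non-NULL type values.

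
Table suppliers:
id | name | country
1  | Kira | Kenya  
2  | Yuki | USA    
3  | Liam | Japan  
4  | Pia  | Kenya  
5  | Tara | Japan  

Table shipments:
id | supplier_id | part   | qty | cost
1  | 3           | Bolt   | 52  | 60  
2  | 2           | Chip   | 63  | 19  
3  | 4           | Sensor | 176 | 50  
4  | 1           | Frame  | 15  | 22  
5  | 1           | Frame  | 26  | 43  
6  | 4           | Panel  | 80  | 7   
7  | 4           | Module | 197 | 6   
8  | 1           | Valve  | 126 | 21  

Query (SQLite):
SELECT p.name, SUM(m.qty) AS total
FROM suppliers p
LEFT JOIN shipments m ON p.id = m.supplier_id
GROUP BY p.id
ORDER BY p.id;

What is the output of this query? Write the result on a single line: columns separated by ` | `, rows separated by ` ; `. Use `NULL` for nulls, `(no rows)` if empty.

LEFT JOIN keeps every suppliers row; unmatched ones get NULL for shipments columns.
Group by suppliers.id and compute SUM(m.qty). SUM over an all-NULL group is NULL.
  1: ids {4, 5, 8} → SUM(m.qty)=167
  2: ids {2} → SUM(m.qty)=63
  3: ids {1} → SUM(m.qty)=52
  4: ids {3, 6, 7} → SUM(m.qty)=453
  5: ids {—} → SUM(m.qty)=NULL

Kira | 167 ; Yuki | 63 ; Liam | 52 ; Pia | 453 ; Tara | NULL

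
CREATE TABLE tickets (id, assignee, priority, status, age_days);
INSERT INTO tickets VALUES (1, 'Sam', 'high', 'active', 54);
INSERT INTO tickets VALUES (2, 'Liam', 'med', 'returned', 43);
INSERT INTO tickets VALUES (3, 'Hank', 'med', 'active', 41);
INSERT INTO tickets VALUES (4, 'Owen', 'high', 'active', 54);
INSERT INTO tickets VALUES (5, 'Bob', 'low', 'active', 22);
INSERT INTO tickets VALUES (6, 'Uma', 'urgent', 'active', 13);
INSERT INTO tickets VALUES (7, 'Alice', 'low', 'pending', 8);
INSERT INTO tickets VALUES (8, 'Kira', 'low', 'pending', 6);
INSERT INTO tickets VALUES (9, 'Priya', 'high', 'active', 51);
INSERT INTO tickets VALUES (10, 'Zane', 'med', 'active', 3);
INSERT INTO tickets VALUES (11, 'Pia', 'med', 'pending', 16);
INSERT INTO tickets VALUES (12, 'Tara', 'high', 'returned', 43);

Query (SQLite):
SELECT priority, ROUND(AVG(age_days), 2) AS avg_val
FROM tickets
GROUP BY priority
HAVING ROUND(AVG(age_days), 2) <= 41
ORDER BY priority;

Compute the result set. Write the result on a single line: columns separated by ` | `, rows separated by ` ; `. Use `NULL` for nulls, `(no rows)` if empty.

low | 12 ; med | 25.75 ; urgent | 13

Partition tickets by priority; compute ROUND(AVG(age_days), 2) within each group.
HAVING: keep groups where ROUND(AVG(age_days), 2) <= 41.
  high: ids {1, 4, 9, 12} → ROUND(AVG(age_days), 2)=50.5
  low: ids {5, 7, 8} → ROUND(AVG(age_days), 2)=12
  med: ids {2, 3, 10, 11} → ROUND(AVG(age_days), 2)=25.75
  urgent: ids {6} → ROUND(AVG(age_days), 2)=13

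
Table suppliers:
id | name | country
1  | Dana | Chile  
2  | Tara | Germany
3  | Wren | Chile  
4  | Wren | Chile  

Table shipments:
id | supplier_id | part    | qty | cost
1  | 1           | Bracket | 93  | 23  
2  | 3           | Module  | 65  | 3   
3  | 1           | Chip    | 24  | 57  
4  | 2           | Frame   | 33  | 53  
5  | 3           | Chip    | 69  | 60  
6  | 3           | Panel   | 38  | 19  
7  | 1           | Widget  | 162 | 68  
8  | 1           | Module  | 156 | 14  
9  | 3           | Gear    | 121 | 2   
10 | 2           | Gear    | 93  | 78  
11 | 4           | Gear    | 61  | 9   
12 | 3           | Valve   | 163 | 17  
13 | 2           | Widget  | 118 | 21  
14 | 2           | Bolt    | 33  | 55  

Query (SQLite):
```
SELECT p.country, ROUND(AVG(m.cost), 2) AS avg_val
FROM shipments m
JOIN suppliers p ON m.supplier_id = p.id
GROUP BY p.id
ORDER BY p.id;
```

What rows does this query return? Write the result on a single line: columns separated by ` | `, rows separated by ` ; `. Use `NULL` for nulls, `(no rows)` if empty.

Join each shipments row to its suppliers via supplier_id.
Group joined rows by suppliers.id; compute ROUND(AVG(m.cost), 2) per group.
  1: ids {1, 3, 7, 8} → ROUND(AVG(m.cost), 2)=40.5
  2: ids {4, 10, 13, 14} → ROUND(AVG(m.cost), 2)=51.75
  3: ids {2, 5, 6, 9, 12} → ROUND(AVG(m.cost), 2)=20.2
  4: ids {11} → ROUND(AVG(m.cost), 2)=9

Chile | 40.5 ; Germany | 51.75 ; Chile | 20.2 ; Chile | 9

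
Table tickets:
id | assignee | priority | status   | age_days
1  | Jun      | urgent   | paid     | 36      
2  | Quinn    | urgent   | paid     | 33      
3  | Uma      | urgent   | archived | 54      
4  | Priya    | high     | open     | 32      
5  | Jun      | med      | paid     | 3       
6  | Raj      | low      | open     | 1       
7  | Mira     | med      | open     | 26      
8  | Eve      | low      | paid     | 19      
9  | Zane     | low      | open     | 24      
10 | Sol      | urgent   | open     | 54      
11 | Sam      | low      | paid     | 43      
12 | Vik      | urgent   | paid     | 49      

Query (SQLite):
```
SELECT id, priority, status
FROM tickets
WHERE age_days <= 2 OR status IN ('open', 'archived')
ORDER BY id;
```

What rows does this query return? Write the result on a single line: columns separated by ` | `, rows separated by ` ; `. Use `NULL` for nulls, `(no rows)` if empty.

age_days <= 2: ids {6}
status IN ('open', 'archived'): ids {3, 4, 6, 7, 9, 10}
Combine with OR.

3 | urgent | archived ; 4 | high | open ; 6 | low | open ; 7 | med | open ; 9 | low | open ; 10 | urgent | open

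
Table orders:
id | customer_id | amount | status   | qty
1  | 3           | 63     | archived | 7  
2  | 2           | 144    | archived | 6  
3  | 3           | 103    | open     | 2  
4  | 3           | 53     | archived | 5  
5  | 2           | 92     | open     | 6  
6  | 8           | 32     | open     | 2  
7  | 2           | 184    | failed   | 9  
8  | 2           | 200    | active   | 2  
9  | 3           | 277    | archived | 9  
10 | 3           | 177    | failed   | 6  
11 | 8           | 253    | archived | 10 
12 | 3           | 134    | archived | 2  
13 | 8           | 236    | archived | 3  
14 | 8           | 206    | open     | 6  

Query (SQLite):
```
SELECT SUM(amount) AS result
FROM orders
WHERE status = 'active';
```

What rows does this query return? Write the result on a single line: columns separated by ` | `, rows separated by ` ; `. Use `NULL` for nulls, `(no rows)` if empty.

200

Rows where status='active' → amount values: [200].
SUM of non-NULL values = 200.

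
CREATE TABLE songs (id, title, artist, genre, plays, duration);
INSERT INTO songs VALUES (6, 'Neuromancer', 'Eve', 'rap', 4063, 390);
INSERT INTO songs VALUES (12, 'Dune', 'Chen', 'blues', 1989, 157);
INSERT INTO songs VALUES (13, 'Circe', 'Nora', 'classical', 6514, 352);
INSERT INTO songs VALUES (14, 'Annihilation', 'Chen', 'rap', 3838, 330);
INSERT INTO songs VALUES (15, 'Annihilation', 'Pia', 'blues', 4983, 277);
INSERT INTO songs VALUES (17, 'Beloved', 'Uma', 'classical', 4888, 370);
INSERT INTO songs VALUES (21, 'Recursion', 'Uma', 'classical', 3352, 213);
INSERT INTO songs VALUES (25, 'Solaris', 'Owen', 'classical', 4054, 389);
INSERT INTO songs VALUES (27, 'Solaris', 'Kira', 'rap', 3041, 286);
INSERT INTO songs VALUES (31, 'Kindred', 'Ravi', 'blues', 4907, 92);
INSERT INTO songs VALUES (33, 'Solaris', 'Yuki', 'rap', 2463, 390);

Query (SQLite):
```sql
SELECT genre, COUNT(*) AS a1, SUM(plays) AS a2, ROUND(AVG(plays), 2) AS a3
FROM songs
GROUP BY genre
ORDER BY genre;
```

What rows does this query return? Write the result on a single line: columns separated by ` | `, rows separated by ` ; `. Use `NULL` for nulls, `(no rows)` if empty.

blues | 3 | 11879 | 3959.67 ; classical | 4 | 18808 | 4702 ; rap | 4 | 13405 | 3351.25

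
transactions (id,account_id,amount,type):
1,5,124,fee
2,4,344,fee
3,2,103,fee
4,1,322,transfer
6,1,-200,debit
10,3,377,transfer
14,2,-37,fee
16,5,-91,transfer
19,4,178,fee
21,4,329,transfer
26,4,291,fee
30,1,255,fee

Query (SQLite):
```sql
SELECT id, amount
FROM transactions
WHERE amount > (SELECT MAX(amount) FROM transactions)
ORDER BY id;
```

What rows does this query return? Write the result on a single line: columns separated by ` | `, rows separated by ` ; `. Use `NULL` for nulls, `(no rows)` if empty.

(no rows)

Scalar subquery: MAX(amount) over all transactions rows = 377.
Keep rows where amount > that value.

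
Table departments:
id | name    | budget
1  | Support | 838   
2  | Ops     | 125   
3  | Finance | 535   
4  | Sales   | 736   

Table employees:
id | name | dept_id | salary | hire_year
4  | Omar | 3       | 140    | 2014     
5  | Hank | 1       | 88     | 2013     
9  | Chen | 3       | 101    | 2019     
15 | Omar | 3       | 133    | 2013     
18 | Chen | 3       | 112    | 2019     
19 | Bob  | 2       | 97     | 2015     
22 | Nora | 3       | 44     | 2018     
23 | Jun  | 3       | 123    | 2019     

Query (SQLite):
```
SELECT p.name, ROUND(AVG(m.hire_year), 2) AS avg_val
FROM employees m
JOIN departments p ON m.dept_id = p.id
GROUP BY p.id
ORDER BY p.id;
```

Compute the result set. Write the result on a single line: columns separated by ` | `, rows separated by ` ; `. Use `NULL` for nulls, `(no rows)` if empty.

Support | 2013 ; Ops | 2015 ; Finance | 2017

Join each employees row to its departments via dept_id.
Group joined rows by departments.id; compute ROUND(AVG(m.hire_year), 2) per group.
  1: ids {5} → ROUND(AVG(m.hire_year), 2)=2013
  2: ids {19} → ROUND(AVG(m.hire_year), 2)=2015
  3: ids {4, 9, 15, 18, 22, 23} → ROUND(AVG(m.hire_year), 2)=2017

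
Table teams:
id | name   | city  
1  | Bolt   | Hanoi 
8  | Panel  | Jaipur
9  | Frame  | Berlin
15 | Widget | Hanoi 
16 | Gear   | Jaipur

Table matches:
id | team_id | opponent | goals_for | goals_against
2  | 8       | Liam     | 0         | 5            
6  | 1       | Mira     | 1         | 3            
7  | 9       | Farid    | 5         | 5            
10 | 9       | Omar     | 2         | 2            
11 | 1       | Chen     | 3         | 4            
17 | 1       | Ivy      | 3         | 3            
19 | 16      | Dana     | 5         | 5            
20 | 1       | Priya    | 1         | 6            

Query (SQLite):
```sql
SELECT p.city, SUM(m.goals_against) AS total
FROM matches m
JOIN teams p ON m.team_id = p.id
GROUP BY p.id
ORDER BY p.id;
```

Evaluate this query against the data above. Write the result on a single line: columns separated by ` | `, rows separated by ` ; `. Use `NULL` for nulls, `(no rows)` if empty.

Join each matches row to its teams via team_id.
Group joined rows by teams.id; compute SUM(m.goals_against) per group.
  1: ids {6, 11, 17, 20} → SUM(m.goals_against)=16
  8: ids {2} → SUM(m.goals_against)=5
  9: ids {7, 10} → SUM(m.goals_against)=7
  16: ids {19} → SUM(m.goals_against)=5

Hanoi | 16 ; Jaipur | 5 ; Berlin | 7 ; Jaipur | 5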